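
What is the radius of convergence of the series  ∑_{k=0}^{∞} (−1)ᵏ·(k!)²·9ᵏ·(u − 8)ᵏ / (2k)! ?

The ratio of consecutive coefficients is (k+1)²/[(2k+1)·(2k+2)] · 9 → 9/4.
Hence the series converges for |u − 8| < 1/(9/4) = 4/9, so the radius of convergence is 4/9.

R = 4/9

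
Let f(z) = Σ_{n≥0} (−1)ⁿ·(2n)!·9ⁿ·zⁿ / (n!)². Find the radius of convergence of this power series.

Apply the ratio test: |a_{n+1}| / |a_n| = (2n+1)·(2n+2)/(n+1)² · 9, which tends to 36 as n → ∞.
Hence the series converges for |z| < 1/(36) = 1/36, so the radius of convergence is 1/36.

R = 1/36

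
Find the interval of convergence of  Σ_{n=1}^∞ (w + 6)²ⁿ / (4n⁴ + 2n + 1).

[-7, -5]

Apply the ratio test: |a_{n+1}| / |a_n| = (4n⁴ + 2n + 1)/(4(n+1)⁴ + 2(n+1) + 1), which tends to 1 as n → ∞.
Since the exponent of (w + 6) increases by 2 each term, convergence requires |w + 6|² < 1, hence R = 1.
At w = -5: the terms are on the order of 1/n⁴, so the series converges absolutely by comparison with the p-series (p = 4 > 1).
Endpoint w = -7: the series is dominated by a constant times Σ 1/n⁴, which converges (p = 4 > 1).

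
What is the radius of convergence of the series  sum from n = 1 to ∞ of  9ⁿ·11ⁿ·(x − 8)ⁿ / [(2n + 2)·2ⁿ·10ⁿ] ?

R = 20/99

Apply the ratio test: |a_{n+1}| / |a_n| = [(2n + 2)/(2(n+1) + 2)] · 9·11/(2·10), which tends to 99/20 as n → ∞.
Hence the series converges for |x − 8| < 1/(99/20) = 20/99, so the radius of convergence is 20/99.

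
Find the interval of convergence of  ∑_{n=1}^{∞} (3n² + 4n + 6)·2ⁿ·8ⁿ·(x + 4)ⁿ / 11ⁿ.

(-75/16, -53/16)

Ratio test: |a_{n+1}/a_n| = [(3(n+1)² + 4(n+1) + 6)/(3n² + 4n + 6)] · 2·8/11 → 16/11 as n → ∞.
Thus R = 1/(16/11) = 11/16.
At x = -53/16: the terms do not tend to 0, so the series diverges.
Endpoint x = -75/16: the terms do not tend to 0, so the series diverges.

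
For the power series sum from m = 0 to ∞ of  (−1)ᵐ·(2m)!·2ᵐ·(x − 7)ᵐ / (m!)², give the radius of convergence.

R = 1/8

By the ratio test, |a_{m+1}/a_m| = (2m+1)·(2m+2)/(m+1)² · 2 → 8.
Thus R = 1/(8) = 1/8.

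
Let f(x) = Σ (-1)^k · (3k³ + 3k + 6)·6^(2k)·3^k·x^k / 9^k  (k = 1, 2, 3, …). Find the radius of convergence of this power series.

R = 1/12

The ratio of consecutive coefficients is [(3(k+1)³ + 3(k+1) + 6)/(3k³ + 3k + 6)] · 36·3/9 → 12.
Thus R = 1/(12) = 1/12.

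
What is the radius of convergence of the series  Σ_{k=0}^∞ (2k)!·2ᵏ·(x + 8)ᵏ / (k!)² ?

R = 1/8

Ratio test: |a_{k+1}/a_k| = (2k+1)·(2k+2)/(k+1)² · 2 → 8 as k → ∞.
Thus R = 1/(8) = 1/8.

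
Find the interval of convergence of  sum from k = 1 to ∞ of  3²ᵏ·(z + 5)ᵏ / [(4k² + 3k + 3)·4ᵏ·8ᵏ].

The ratio of consecutive coefficients is [(4k² + 3k + 3)/(4(k+1)² + 3(k+1) + 3)] · 9/(4·8) → 9/32.
The series converges when 9/32 · |z + 5| < 1, giving R = 32/9.
At z = -13/9: the terms are on the order of 1/k², so the series converges absolutely by comparison with the p-series (p = 2 > 1).
Check z = -77/9: the terms are on the order of 1/k², so the series converges absolutely by comparison with the p-series (p = 2 > 1).

[-77/9, -13/9]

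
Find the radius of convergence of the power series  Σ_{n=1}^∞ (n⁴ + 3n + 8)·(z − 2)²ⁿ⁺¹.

Apply the ratio test: |a_{n+1}| / |a_n| = ((n+1)⁴ + 3(n+1) + 8)/(n⁴ + 3n + 8), which tends to 1 as n → ∞.
Successive powers of (z − 2) differ by 2, so the series converges when |z − 2|² · 1 < 1, i.e. |z − 2| < √(1) = 1. So R = 1.

R = 1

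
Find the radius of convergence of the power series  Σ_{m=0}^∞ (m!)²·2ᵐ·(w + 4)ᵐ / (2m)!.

R = 2

Ratio test: |a_{m+1}/a_m| = (m+1)²/[(2m+1)·(2m+2)] · 2 → 1/2 as m → ∞.
Hence the series converges for |w + 4| < 1/(1/2) = 2, so the radius of convergence is 2.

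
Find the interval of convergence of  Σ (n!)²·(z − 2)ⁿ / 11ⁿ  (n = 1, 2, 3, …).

{2}

Ratio test: |a_{n+1}/a_n| = (n+1)² · 1/11 → ∞ as n → ∞.
Since the ratio → ∞, the series diverges for every z ≠ 2, and R = 0.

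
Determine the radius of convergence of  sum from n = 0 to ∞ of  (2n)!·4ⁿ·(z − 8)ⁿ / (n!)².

Ratio test: |a_{n+1}/a_n| = (2n+1)·(2n+2)/(n+1)² · 4 → 16 as n → ∞.
Thus R = 1/(16) = 1/16.

R = 1/16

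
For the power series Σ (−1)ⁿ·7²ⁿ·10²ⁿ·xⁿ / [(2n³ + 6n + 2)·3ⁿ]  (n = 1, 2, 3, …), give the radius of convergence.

By the ratio test, |a_{n+1}/a_n| = [(2n³ + 6n + 2)/(2(n+1)³ + 6(n+1) + 2)] · 49·100/3 → 4900/3.
Thus R = 1/(4900/3) = 3/4900.

R = 3/4900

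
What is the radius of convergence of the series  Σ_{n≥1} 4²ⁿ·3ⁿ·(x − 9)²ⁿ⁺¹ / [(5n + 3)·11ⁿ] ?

R = √33/12

By the ratio test, |a_{n+1}/a_n| = [(5n + 3)/(5(n+1) + 3)] · 16·3/11 → 48/11.
Writing y = (x − 9)², the series in y has radius 11/48, so |x − 9| < √(11/48) and R = √33/12.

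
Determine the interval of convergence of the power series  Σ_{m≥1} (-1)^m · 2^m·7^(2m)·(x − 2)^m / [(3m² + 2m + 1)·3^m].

The ratio of consecutive coefficients is [(3m² + 2m + 1)/(3(m+1)² + 2(m+1) + 1)] · 2·49/3 → 98/3.
Convergence for |x − 2| · 98/3 < 1, i.e. |x − 2| < 3/98. So R = 3/98.
Endpoint x = 199/98: the series is dominated by a constant times Σ 1/m², which converges (p = 2 > 1).
When x = 193/98, absolute convergence follows by limit comparison with Σ 1/m².

[193/98, 199/98]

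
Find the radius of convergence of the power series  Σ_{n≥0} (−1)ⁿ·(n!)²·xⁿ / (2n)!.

The ratio of consecutive coefficients is (n+1)²/[(2n+1)·(2n+2)] → 1/4.
Thus R = 1/(1/4) = 4.

R = 4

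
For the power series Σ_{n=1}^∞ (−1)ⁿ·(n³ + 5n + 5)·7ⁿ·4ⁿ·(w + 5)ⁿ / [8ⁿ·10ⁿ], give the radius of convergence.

The ratio of consecutive coefficients is [((n+1)³ + 5(n+1) + 5)/(n³ + 5n + 5)] · 7·4/(8·10) → 7/20.
The series converges when 7/20 · |w + 5| < 1, giving R = 20/7.

R = 20/7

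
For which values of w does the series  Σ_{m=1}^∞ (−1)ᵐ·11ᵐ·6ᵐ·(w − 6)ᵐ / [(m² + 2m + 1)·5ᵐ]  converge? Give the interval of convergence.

Apply the ratio test: |a_{m+1}| / |a_m| = [(m² + 2m + 1)/((m+1)² + 2(m+1) + 1)] · 11·6/5, which tends to 66/5 as m → ∞.
The series converges when 66/5 · |w − 6| < 1, giving R = 5/66.
At w = 401/66: absolute convergence follows by limit comparison with Σ 1/m².
When w = 391/66, absolute convergence follows by limit comparison with Σ 1/m².

[391/66, 401/66]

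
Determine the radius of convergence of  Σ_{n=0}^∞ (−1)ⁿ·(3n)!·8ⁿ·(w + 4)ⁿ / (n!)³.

Ratio test: |a_{n+1}/a_n| = (3n+1)·(3n+2)·(3n+3)/(n+1)³ · 8 → 216 as n → ∞.
The series converges when 216 · |w + 4| < 1, giving R = 1/216.

R = 1/216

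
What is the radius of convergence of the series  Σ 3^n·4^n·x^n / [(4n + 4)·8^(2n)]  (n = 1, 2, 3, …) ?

R = 16/3

Apply the ratio test: |a_{n+1}| / |a_n| = [(4n + 4)/(4(n+1) + 4)] · 3·4/64, which tends to 3/16 as n → ∞.
The series converges when 3/16 · |x| < 1, giving R = 16/3.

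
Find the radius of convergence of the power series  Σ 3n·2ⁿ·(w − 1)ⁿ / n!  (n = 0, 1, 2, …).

By the ratio test, |a_{n+1}/a_n| = 3(n+1)/3n · 2 · 1/(n+1) → 0.
Since the limit is 0 < 1 for every w, the series converges on all of ℝ and R = ∞.

R = ∞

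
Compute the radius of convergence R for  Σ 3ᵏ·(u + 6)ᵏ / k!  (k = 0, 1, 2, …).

Apply the ratio test: |a_{k+1}| / |a_k| = 3 · 1/(k+1), which tends to 0 as k → ∞.
The ratio tends to 0 regardless of u, hence R = ∞.

R = ∞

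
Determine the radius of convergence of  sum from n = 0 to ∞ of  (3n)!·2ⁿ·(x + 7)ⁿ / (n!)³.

R = 1/54

The ratio of consecutive coefficients is (3n+1)·(3n+2)·(3n+3)/(n+1)³ · 2 → 54.
Thus R = 1/(54) = 1/54.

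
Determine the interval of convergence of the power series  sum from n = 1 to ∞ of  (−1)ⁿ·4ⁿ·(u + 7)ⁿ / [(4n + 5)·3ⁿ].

(-31/4, -25/4]

Ratio test: |a_{n+1}/a_n| = [(4n + 5)/(4(n+1) + 5)] · 4/3 → 4/3 as n → ∞.
Thus R = 1/(4/3) = 3/4.
At u = -25/4: the terms alternate in sign and decrease monotonically to 0 in absolute value (size ~ c/n), so the alternating series test gives convergence.
Check u = -31/4: comparison with the harmonic series Σ 1/n shows the series diverges.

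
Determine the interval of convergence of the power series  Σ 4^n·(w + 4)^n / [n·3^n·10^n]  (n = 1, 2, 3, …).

[-23/2, 7/2)

By the ratio test, |a_{n+1}/a_n| = [n/(n+1)] · 4/(3·10) → 2/15.
Hence the series converges for |w + 4| < 1/(2/15) = 15/2, so the radius of convergence is 15/2.
When w = 7/2, comparison with the harmonic series Σ 1/n shows the series diverges.
At w = -23/2: convergence follows from the alternating series test (terms decrease monotonically to 0).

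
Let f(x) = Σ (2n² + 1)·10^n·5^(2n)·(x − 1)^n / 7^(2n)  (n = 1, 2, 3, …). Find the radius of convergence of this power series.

Apply the ratio test: |a_{n+1}| / |a_n| = [(2(n+1)² + 1)/(2n² + 1)] · 10·25/49, which tends to 250/49 as n → ∞.
The series converges when 250/49 · |x − 1| < 1, giving R = 49/250.

R = 49/250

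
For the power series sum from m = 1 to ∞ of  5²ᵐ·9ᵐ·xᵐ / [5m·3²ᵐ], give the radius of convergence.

Ratio test: |a_{m+1}/a_m| = [5m/5(m+1)] · 25·9/9 → 25 as m → ∞.
Hence the series converges for |x| < 1/(25) = 1/25, so the radius of convergence is 1/25.

R = 1/25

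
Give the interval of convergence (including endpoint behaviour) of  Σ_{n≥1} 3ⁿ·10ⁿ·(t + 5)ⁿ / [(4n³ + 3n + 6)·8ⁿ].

[-79/15, -71/15]

The ratio of consecutive coefficients is [(4n³ + 3n + 6)/(4(n+1)³ + 3(n+1) + 6)] · 3·10/8 → 15/4.
Convergence for |t + 5| · 15/4 < 1, i.e. |t + 5| < 4/15. So R = 4/15.
At t = -71/15: absolute convergence follows by limit comparison with Σ 1/n³.
When t = -79/15, absolute convergence follows by limit comparison with Σ 1/n³.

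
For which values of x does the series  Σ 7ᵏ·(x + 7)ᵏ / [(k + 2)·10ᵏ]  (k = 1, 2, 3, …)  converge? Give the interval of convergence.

[-59/7, -39/7)

Ratio test: |a_{k+1}/a_k| = [(k + 2)/((k+1) + 2)] · 7/10 → 7/10 as k → ∞.
Convergence for |x + 7| · 7/10 < 1, i.e. |x + 7| < 10/7. So R = 10/7.
Endpoint x = -39/7: the terms are asymptotic to a nonzero constant times 1/k, so the series diverges by limit comparison with Σ 1/k.
Endpoint x = -59/7: an alternating series whose terms decrease to 0 in absolute value, so it converges by the Leibniz criterion.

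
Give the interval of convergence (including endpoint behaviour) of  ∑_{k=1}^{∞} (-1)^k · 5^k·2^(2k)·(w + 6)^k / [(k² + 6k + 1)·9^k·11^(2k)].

Ratio test: |a_{k+1}/a_k| = [(k² + 6k + 1)/((k+1)² + 6(k+1) + 1)] · 5·4/(9·121) → 20/1089 as k → ∞.
Convergence for |w + 6| · 20/1089 < 1, i.e. |w + 6| < 1089/20. So R = 1089/20.
Endpoint w = 969/20: the series is dominated by a constant times Σ 1/k², which converges (p = 2 > 1).
At w = -1209/20: the terms are on the order of 1/k², so the series converges absolutely by comparison with the p-series (p = 2 > 1).

[-1209/20, 969/20]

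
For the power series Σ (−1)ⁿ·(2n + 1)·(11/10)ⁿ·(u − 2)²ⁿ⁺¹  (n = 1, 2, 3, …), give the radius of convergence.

R = √110/11

By the ratio test, |a_{n+1}/a_n| = [(2(n+1) + 1)/(2n + 1)] · 11/10 → 11/10.
Since the exponent of (u − 2) increases by 2 each term, convergence requires |u − 2|² < 10/11, hence R = √110/11.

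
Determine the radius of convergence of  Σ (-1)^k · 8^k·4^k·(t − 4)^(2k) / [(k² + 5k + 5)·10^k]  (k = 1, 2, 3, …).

Ratio test: |a_{k+1}/a_k| = [(k² + 5k + 5)/((k+1)² + 5(k+1) + 5)] · 8·4/10 → 16/5 as k → ∞.
Since the exponent of (t − 4) increases by 2 each term, convergence requires |t − 4|² < 5/16, hence R = √5/4.

R = √5/4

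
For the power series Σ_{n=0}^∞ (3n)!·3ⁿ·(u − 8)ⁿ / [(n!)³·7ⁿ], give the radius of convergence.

The ratio of consecutive coefficients is (3n+1)·(3n+2)·(3n+3)/(n+1)³ · 3/7 → 81/7.
Thus R = 1/(81/7) = 7/81.

R = 7/81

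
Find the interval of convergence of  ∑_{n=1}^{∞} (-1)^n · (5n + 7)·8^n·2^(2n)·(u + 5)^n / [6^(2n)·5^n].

By the ratio test, |a_{n+1}/a_n| = [(5(n+1) + 7)/(5n + 7)] · 8·4/(36·5) → 8/45.
Hence the series converges for |u + 5| < 1/(8/45) = 45/8, so the radius of convergence is 45/8.
Check u = 5/8: the terms have absolute value of order n, which does not tend to 0, so the series diverges by the divergence test.
Endpoint u = -85/8: the terms do not tend to 0, so the series diverges.

(-85/8, 5/8)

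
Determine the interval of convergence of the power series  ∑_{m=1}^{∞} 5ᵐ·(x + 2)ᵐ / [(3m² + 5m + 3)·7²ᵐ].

Apply the ratio test: |a_{m+1}| / |a_m| = [(3m² + 5m + 3)/(3(m+1)² + 5(m+1) + 3)] · 5/49, which tends to 5/49 as m → ∞.
Convergence for |x + 2| · 5/49 < 1, i.e. |x + 2| < 49/5. So R = 49/5.
Endpoint x = 39/5: absolute convergence follows by limit comparison with Σ 1/m².
Endpoint x = -59/5: absolute convergence follows by limit comparison with Σ 1/m².

[-59/5, 39/5]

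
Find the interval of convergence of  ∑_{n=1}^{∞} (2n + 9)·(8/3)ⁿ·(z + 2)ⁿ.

(-19/8, -13/8)

Ratio test: |a_{n+1}/a_n| = [(2(n+1) + 9)/(2n + 9)] · 8/3 → 8/3 as n → ∞.
The series converges when 8/3 · |z + 2| < 1, giving R = 3/8.
When z = -13/8, the terms have absolute value of order n, which does not tend to 0, so the series diverges by the divergence test.
Check z = -19/8: the n-th term does not approach 0; divergence by the term test.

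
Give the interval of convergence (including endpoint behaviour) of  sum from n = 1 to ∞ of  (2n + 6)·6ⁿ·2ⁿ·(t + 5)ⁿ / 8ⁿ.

(-17/3, -13/3)

By the ratio test, |a_{n+1}/a_n| = [(2(n+1) + 6)/(2n + 6)] · 6·2/8 → 3/2.
Hence the series converges for |t + 5| < 1/(3/2) = 2/3, so the radius of convergence is 2/3.
Check t = -13/3: the n-th term does not approach 0; divergence by the term test.
Endpoint t = -17/3: the terms do not tend to 0, so the series diverges.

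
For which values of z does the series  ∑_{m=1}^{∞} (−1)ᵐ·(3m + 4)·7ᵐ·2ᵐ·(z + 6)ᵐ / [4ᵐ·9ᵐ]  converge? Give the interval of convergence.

(-60/7, -24/7)

The ratio of consecutive coefficients is [(3(m+1) + 4)/(3m + 4)] · 7·2/(4·9) → 7/18.
The series converges when 7/18 · |z + 6| < 1, giving R = 18/7.
When z = -24/7, the terms have absolute value of order m, which does not tend to 0, so the series diverges by the divergence test.
At z = -60/7: the m-th term does not approach 0; divergence by the term test.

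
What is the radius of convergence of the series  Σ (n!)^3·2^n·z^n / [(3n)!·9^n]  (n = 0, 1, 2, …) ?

R = 243/2

By the ratio test, |a_{n+1}/a_n| = (n+1)³/[(3n+1)·(3n+2)·(3n+3)] · 2/9 → 2/243.
Hence the series converges for |z| < 1/(2/243) = 243/2, so the radius of convergence is 243/2.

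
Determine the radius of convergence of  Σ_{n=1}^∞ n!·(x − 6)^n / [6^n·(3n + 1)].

By the ratio test, |a_{n+1}/a_n| = (n+1) · 1/6 · (3n + 1)/(3(n+1) + 1) → ∞.
The terms grow without bound for any (x − 6) ≠ 0, so R = 0 (convergence only at x = 6).

R = 0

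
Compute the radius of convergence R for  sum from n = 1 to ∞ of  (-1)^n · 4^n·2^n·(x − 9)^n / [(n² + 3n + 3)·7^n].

R = 7/8

By the ratio test, |a_{n+1}/a_n| = [(n² + 3n + 3)/((n+1)² + 3(n+1) + 3)] · 4·2/7 → 8/7.
Hence the series converges for |x − 9| < 1/(8/7) = 7/8, so the radius of convergence is 7/8.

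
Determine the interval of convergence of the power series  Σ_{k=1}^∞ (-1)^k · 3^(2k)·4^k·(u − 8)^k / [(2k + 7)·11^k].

The ratio of consecutive coefficients is [(2k + 7)/(2(k+1) + 7)] · 9·4/11 → 36/11.
Thus R = 1/(36/11) = 11/36.
Check u = 299/36: the terms alternate in sign and decrease monotonically to 0 in absolute value (size ~ c/k), so the alternating series test gives convergence.
When u = 277/36, the terms behave like c/k; limit comparison with the harmonic series gives divergence.

(277/36, 299/36]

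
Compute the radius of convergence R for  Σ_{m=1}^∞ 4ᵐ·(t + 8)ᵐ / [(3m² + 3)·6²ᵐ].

R = 9

The ratio of consecutive coefficients is [(3m² + 3)/(3(m+1)² + 3)] · 4/36 → 1/9.
Thus R = 1/(1/9) = 9.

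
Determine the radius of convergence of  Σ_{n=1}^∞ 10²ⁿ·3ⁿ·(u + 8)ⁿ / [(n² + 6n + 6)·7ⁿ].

R = 7/300

The ratio of consecutive coefficients is [(n² + 6n + 6)/((n+1)² + 6(n+1) + 6)] · 100·3/7 → 300/7.
The series converges when 300/7 · |u + 8| < 1, giving R = 7/300.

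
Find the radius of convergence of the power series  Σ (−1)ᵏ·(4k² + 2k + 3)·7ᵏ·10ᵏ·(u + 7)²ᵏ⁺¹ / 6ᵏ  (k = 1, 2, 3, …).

R = √105/35

Apply the ratio test: |a_{k+1}| / |a_k| = [(4(k+1)² + 2(k+1) + 3)/(4k² + 2k + 3)] · 7·10/6, which tends to 35/3 as k → ∞.
Successive powers of (u + 7) differ by 2, so the series converges when |u + 7|² · 35/3 < 1, i.e. |u + 7| < √(3/35). So R = √105/35.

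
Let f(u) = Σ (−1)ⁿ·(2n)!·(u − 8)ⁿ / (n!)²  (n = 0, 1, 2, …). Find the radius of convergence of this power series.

R = 1/4

The ratio of consecutive coefficients is (2n+1)·(2n+2)/(n+1)² → 4.
The series converges when 4 · |u − 8| < 1, giving R = 1/4.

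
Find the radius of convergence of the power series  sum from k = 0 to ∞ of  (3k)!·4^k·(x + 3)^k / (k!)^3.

R = 1/108

Ratio test: |a_{k+1}/a_k| = (3k+1)·(3k+2)·(3k+3)/(k+1)³ · 4 → 108 as k → ∞.
Convergence for |x + 3| · 108 < 1, i.e. |x + 3| < 1/108. So R = 1/108.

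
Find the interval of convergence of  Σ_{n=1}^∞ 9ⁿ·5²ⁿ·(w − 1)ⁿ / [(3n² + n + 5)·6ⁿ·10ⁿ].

Ratio test: |a_{n+1}/a_n| = [(3n² + n + 5)/(3(n+1)² + (n+1) + 5)] · 9·25/(6·10) → 15/4 as n → ∞.
Hence the series converges for |w − 1| < 1/(15/4) = 4/15, so the radius of convergence is 4/15.
Check w = 19/15: the series is dominated by a constant times Σ 1/n², which converges (p = 2 > 1).
Endpoint w = 11/15: absolute convergence follows by limit comparison with Σ 1/n².

[11/15, 19/15]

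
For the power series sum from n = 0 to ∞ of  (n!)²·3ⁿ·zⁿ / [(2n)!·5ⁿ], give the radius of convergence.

R = 20/3

The ratio of consecutive coefficients is (n+1)²/[(2n+1)·(2n+2)] · 3/5 → 3/20.
Thus R = 1/(3/20) = 20/3.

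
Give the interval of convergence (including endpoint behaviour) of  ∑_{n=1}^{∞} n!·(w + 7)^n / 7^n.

Apply the ratio test: |a_{n+1}| / |a_n| = (n+1) · 1/7, which tends to ∞ as n → ∞.
The terms grow without bound for any (w + 7) ≠ 0, so R = 0 (convergence only at w = -7).

{-7}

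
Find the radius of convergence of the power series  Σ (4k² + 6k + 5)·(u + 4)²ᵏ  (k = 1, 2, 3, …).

The ratio of consecutive coefficients is (4(k+1)² + 6(k+1) + 5)/(4k² + 6k + 5) → 1.
Writing y = (u + 4)², the series in y has radius 1, so |u + 4| < √(1) = 1 and R = 1.

R = 1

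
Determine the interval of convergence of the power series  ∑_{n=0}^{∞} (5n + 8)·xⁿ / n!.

Apply the ratio test: |a_{n+1}| / |a_n| = (5(n+1) + 8)/(5n + 8) · 1/(n+1), which tends to 0 as n → ∞.
The ratio tends to 0 regardless of x, hence R = ∞.

(−∞, ∞)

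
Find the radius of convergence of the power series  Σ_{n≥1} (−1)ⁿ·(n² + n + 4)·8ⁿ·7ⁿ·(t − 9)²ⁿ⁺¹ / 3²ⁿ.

R = 3√14/28

Apply the ratio test: |a_{n+1}| / |a_n| = [((n+1)² + (n+1) + 4)/(n² + n + 4)] · 8·7/9, which tends to 56/9 as n → ∞.
Since the exponent of (t − 9) increases by 2 each term, convergence requires |t − 9|² < 9/56, hence R = 3√14/28.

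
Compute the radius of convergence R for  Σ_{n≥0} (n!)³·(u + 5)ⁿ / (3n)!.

R = 27

The ratio of consecutive coefficients is (n+1)³/[(3n+1)·(3n+2)·(3n+3)] → 1/27.
The series converges when 1/27 · |u + 5| < 1, giving R = 27.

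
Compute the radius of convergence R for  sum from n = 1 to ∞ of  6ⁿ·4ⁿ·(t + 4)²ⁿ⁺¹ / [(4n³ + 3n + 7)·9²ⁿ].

R = 3√6/4

The ratio of consecutive coefficients is [(4n³ + 3n + 7)/(4(n+1)³ + 3(n+1) + 7)] · 6·4/81 → 8/27.
Successive powers of (t + 4) differ by 2, so the series converges when |t + 4|² · 8/27 < 1, i.e. |t + 4| < √(27/8). So R = 3√6/4.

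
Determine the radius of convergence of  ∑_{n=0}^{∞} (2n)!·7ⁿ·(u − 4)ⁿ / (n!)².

By the ratio test, |a_{n+1}/a_n| = (2n+1)·(2n+2)/(n+1)² · 7 → 28.
Thus R = 1/(28) = 1/28.

R = 1/28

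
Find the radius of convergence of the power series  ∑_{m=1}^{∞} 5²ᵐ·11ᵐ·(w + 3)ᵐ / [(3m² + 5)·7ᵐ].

R = 7/275

Apply the ratio test: |a_{m+1}| / |a_m| = [(3m² + 5)/(3(m+1)² + 5)] · 25·11/7, which tends to 275/7 as m → ∞.
Hence the series converges for |w + 3| < 1/(275/7) = 7/275, so the radius of convergence is 7/275.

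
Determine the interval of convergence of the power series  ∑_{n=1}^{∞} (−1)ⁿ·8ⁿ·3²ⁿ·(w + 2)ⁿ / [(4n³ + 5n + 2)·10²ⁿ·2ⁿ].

The ratio of consecutive coefficients is [(4n³ + 5n + 2)/(4(n+1)³ + 5(n+1) + 2)] · 8·9/(100·2) → 9/25.
Convergence for |w + 2| · 9/25 < 1, i.e. |w + 2| < 25/9. So R = 25/9.
When w = 7/9, absolute convergence follows by limit comparison with Σ 1/n³.
At w = -43/9: the terms are on the order of 1/n³, so the series converges absolutely by comparison with the p-series (p = 3 > 1).

[-43/9, 7/9]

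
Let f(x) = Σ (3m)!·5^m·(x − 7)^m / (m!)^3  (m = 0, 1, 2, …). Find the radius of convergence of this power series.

Ratio test: |a_{m+1}/a_m| = (3m+1)·(3m+2)·(3m+3)/(m+1)³ · 5 → 135 as m → ∞.
Convergence for |x − 7| · 135 < 1, i.e. |x − 7| < 1/135. So R = 1/135.

R = 1/135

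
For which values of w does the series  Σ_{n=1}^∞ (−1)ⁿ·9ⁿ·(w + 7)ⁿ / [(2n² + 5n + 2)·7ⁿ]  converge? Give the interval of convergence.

[-70/9, -56/9]

Ratio test: |a_{n+1}/a_n| = [(2n² + 5n + 2)/(2(n+1)² + 5(n+1) + 2)] · 9/7 → 9/7 as n → ∞.
Convergence for |w + 7| · 9/7 < 1, i.e. |w + 7| < 7/9. So R = 7/9.
Endpoint w = -56/9: the series is dominated by a constant times Σ 1/n², which converges (p = 2 > 1).
Endpoint w = -70/9: the terms are on the order of 1/n², so the series converges absolutely by comparison with the p-series (p = 2 > 1).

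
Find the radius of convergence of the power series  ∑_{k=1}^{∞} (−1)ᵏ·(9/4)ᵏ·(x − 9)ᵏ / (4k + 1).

Apply the ratio test: |a_{k+1}| / |a_k| = [(4k + 1)/(4(k+1) + 1)] · 9/4, which tends to 9/4 as k → ∞.
Hence the series converges for |x − 9| < 1/(9/4) = 4/9, so the radius of convergence is 4/9.

R = 4/9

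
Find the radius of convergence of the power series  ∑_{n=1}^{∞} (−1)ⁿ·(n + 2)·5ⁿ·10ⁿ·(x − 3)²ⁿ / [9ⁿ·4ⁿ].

Ratio test: |a_{n+1}/a_n| = [((n+1) + 2)/(n + 2)] · 5·10/(9·4) → 25/18 as n → ∞.
Since the exponent of (x − 3) increases by 2 each term, convergence requires |x − 3|² < 18/25, hence R = 3√2/5.

R = 3√2/5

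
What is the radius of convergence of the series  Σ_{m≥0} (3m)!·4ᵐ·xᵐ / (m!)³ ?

R = 1/108

Apply the ratio test: |a_{m+1}| / |a_m| = (3m+1)·(3m+2)·(3m+3)/(m+1)³ · 4, which tends to 108 as m → ∞.
Hence the series converges for |x| < 1/(108) = 1/108, so the radius of convergence is 1/108.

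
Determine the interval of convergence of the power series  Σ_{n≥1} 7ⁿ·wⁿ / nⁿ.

(−∞, ∞)

By the Cauchy root test, |a_n|^(1/n) = 7/n → 0.
The limit is 0 for every w, so R = ∞.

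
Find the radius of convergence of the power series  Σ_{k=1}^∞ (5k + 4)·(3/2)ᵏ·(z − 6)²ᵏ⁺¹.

R = √6/3

Apply the ratio test: |a_{k+1}| / |a_k| = [(5(k+1) + 4)/(5k + 4)] · 3/2, which tends to 3/2 as k → ∞.
Successive powers of (z − 6) differ by 2, so the series converges when |z − 6|² · 3/2 < 1, i.e. |z − 6| < √(2/3). So R = √6/3.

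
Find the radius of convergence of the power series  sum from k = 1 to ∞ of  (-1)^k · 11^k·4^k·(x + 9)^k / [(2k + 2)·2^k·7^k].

Ratio test: |a_{k+1}/a_k| = [(2k + 2)/(2(k+1) + 2)] · 11·4/(2·7) → 22/7 as k → ∞.
The series converges when 22/7 · |x + 9| < 1, giving R = 7/22.

R = 7/22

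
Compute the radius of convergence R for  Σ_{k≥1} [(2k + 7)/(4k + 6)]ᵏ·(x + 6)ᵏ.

By the Cauchy root test, |a_k|^(1/k) = (2k + 7)/(4k + 6) → 1/2.
The series converges when 1/2 · |x + 6| < 1, giving R = 2.

R = 2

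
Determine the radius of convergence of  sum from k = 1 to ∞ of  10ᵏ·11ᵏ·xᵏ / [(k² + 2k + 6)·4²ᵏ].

The ratio of consecutive coefficients is [(k² + 2k + 6)/((k+1)² + 2(k+1) + 6)] · 10·11/16 → 55/8.
Thus R = 1/(55/8) = 8/55.

R = 8/55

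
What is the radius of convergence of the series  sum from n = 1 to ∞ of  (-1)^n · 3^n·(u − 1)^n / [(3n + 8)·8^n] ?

The ratio of consecutive coefficients is [(3n + 8)/(3(n+1) + 8)] · 3/8 → 3/8.
Convergence for |u − 1| · 3/8 < 1, i.e. |u − 1| < 8/3. So R = 8/3.

R = 8/3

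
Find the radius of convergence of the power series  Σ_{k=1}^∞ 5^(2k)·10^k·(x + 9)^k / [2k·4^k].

By the ratio test, |a_{k+1}/a_k| = [2k/2(k+1)] · 25·10/4 → 125/2.
Thus R = 1/(125/2) = 2/125.

R = 2/125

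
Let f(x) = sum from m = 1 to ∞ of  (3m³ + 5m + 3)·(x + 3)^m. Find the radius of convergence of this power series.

R = 1

The ratio of consecutive coefficients is (3(m+1)³ + 5(m+1) + 3)/(3m³ + 5m + 3) → 1.
Convergence for |x + 3| < 1, so R = 1.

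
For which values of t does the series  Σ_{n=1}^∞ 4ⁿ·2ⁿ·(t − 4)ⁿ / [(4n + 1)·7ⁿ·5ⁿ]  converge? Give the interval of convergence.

The ratio of consecutive coefficients is [(4n + 1)/(4(n+1) + 1)] · 4·2/(7·5) → 8/35.
Thus R = 1/(8/35) = 35/8.
Check t = 67/8: comparison with the harmonic series Σ 1/n shows the series diverges.
Check t = -3/8: an alternating series whose terms decrease to 0 in absolute value, so it converges by the Leibniz criterion.

[-3/8, 67/8)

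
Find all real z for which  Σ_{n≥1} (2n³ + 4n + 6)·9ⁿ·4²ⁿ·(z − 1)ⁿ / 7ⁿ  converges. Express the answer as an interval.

Apply the ratio test: |a_{n+1}| / |a_n| = [(2(n+1)³ + 4(n+1) + 6)/(2n³ + 4n + 6)] · 9·16/7, which tends to 144/7 as n → ∞.
Convergence for |z − 1| · 144/7 < 1, i.e. |z − 1| < 7/144. So R = 7/144.
At z = 151/144: the terms have absolute value of order n³, which does not tend to 0, so the series diverges by the divergence test.
At z = 137/144: the terms have absolute value of order n³, which does not tend to 0, so the series diverges by the divergence test.

(137/144, 151/144)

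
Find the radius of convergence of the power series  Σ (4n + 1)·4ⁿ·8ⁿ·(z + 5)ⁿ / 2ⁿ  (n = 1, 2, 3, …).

Ratio test: |a_{n+1}/a_n| = [(4(n+1) + 1)/(4n + 1)] · 4·8/2 → 16 as n → ∞.
Convergence for |z + 5| · 16 < 1, i.e. |z + 5| < 1/16. So R = 1/16.

R = 1/16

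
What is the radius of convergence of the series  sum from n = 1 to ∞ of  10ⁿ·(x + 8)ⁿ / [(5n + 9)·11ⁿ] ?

Ratio test: |a_{n+1}/a_n| = [(5n + 9)/(5(n+1) + 9)] · 10/11 → 10/11 as n → ∞.
The series converges when 10/11 · |x + 8| < 1, giving R = 11/10.

R = 11/10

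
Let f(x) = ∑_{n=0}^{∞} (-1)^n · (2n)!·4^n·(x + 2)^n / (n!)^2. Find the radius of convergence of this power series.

By the ratio test, |a_{n+1}/a_n| = (2n+1)·(2n+2)/(n+1)² · 4 → 16.
Convergence for |x + 2| · 16 < 1, i.e. |x + 2| < 1/16. So R = 1/16.

R = 1/16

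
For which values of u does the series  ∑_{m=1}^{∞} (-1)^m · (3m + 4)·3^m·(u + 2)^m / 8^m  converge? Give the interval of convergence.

(-14/3, 2/3)

By the ratio test, |a_{m+1}/a_m| = [(3(m+1) + 4)/(3m + 4)] · 3/8 → 3/8.
Convergence for |u + 2| · 3/8 < 1, i.e. |u + 2| < 8/3. So R = 8/3.
When u = 2/3, the m-th term does not approach 0; divergence by the term test.
At u = -14/3: the terms have absolute value of order m, which does not tend to 0, so the series diverges by the divergence test.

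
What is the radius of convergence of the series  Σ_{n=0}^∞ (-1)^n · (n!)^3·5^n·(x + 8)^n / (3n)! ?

The ratio of consecutive coefficients is (n+1)³/[(3n+1)·(3n+2)·(3n+3)] · 5 → 5/27.
Thus R = 1/(5/27) = 27/5.

R = 27/5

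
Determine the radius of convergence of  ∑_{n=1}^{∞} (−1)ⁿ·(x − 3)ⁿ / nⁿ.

By the Cauchy root test, |a_n|^(1/n) = 1/n → 0.
Since the n-th root of |a_n| tends to 0, the series converges for all real x; R = ∞.

R = ∞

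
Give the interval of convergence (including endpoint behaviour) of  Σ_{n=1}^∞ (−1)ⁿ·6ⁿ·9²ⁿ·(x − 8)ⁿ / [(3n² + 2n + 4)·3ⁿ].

[1295/162, 1297/162]

The ratio of consecutive coefficients is [(3n² + 2n + 4)/(3(n+1)² + 2(n+1) + 4)] · 6·81/3 → 162.
Convergence for |x − 8| · 162 < 1, i.e. |x − 8| < 1/162. So R = 1/162.
At x = 1297/162: the terms are on the order of 1/n², so the series converges absolutely by comparison with the p-series (p = 2 > 1).
Check x = 1295/162: the series is dominated by a constant times Σ 1/n², which converges (p = 2 > 1).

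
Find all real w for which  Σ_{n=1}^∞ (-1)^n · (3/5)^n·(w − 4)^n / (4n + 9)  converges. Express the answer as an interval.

(7/3, 17/3]

The ratio of consecutive coefficients is [(4n + 9)/(4(n+1) + 9)] · 3/5 → 3/5.
Thus R = 1/(3/5) = 5/3.
At w = 17/3: an alternating series whose terms decrease to 0 in absolute value, so it converges by the Leibniz criterion.
Endpoint w = 7/3: comparison with the harmonic series Σ 1/n shows the series diverges.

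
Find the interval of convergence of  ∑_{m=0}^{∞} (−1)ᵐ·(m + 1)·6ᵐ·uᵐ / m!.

The ratio of consecutive coefficients is ((m+1) + 1)/(m + 1) · 6 · 1/(m+1) → 0.
The limit is 0, so the series converges for all u; R = ∞.

(−∞, ∞)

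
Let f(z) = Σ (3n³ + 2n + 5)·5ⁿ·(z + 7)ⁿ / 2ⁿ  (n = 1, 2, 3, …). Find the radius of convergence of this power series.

By the ratio test, |a_{n+1}/a_n| = [(3(n+1)³ + 2(n+1) + 5)/(3n³ + 2n + 5)] · 5/2 → 5/2.
Convergence for |z + 7| · 5/2 < 1, i.e. |z + 7| < 2/5. So R = 2/5.

R = 2/5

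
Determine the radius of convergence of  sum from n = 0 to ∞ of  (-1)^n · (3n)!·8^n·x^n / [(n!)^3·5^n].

Ratio test: |a_{n+1}/a_n| = (3n+1)·(3n+2)·(3n+3)/(n+1)³ · 8/5 → 216/5 as n → ∞.
The series converges when 216/5 · |x| < 1, giving R = 5/216.

R = 5/216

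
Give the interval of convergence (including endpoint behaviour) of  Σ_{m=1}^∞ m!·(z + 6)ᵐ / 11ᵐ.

{-6}

The ratio of consecutive coefficients is (m+1) · 1/11 → ∞.
The terms grow without bound for any (z + 6) ≠ 0, so R = 0 (convergence only at z = -6).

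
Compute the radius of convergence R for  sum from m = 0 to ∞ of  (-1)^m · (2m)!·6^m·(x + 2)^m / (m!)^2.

By the ratio test, |a_{m+1}/a_m| = (2m+1)·(2m+2)/(m+1)² · 6 → 24.
Thus R = 1/(24) = 1/24.

R = 1/24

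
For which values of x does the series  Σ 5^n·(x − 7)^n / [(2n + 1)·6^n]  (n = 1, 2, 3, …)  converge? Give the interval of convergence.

The ratio of consecutive coefficients is [(2n + 1)/(2(n+1) + 1)] · 5/6 → 5/6.
Hence the series converges for |x − 7| < 1/(5/6) = 6/5, so the radius of convergence is 6/5.
At x = 41/5: the terms are asymptotic to a nonzero constant times 1/n, so the series diverges by limit comparison with Σ 1/n.
At x = 29/5: an alternating series whose terms decrease to 0 in absolute value, so it converges by the Leibniz criterion.

[29/5, 41/5)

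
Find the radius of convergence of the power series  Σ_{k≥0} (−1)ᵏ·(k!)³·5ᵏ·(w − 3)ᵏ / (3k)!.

R = 27/5

The ratio of consecutive coefficients is (k+1)³/[(3k+1)·(3k+2)·(3k+3)] · 5 → 5/27.
Hence the series converges for |w − 3| < 1/(5/27) = 27/5, so the radius of convergence is 27/5.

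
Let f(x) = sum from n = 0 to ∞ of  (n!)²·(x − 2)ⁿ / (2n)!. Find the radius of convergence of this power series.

R = 4

Ratio test: |a_{n+1}/a_n| = (n+1)²/[(2n+1)·(2n+2)] → 1/4 as n → ∞.
Thus R = 1/(1/4) = 4.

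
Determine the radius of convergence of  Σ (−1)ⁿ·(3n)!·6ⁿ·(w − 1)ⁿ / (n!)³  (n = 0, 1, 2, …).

The ratio of consecutive coefficients is (3n+1)·(3n+2)·(3n+3)/(n+1)³ · 6 → 162.
Hence the series converges for |w − 1| < 1/(162) = 1/162, so the radius of convergence is 1/162.

R = 1/162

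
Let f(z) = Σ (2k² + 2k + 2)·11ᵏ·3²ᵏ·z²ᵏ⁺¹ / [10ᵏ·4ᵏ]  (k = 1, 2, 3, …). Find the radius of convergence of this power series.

R = 2√110/33

By the ratio test, |a_{k+1}/a_k| = [(2(k+1)² + 2(k+1) + 2)/(2k² + 2k + 2)] · 11·9/(10·4) → 99/40.
Since the exponent of z increases by 2 each term, convergence requires |z|² < 40/99, hence R = 2√110/33.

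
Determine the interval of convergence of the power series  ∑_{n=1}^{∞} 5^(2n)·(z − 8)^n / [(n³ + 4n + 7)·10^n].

Ratio test: |a_{n+1}/a_n| = [(n³ + 4n + 7)/((n+1)³ + 4(n+1) + 7)] · 25/10 → 5/2 as n → ∞.
Convergence for |z − 8| · 5/2 < 1, i.e. |z − 8| < 2/5. So R = 2/5.
Check z = 42/5: the terms are on the order of 1/n³, so the series converges absolutely by comparison with the p-series (p = 3 > 1).
When z = 38/5, absolute convergence follows by limit comparison with Σ 1/n³.

[38/5, 42/5]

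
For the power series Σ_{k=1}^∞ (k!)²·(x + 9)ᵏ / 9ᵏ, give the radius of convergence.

R = 0

Apply the ratio test: |a_{k+1}| / |a_k| = (k+1)² · 1/9, which tends to ∞ as k → ∞.
Since the ratio → ∞, the series diverges for every x ≠ -9, and R = 0.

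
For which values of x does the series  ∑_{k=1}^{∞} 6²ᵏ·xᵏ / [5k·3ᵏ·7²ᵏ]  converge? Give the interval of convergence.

[-49/12, 49/12)

The ratio of consecutive coefficients is [5k/5(k+1)] · 36/(3·49) → 12/49.
Thus R = 1/(12/49) = 49/12.
Check x = 49/12: the terms behave like c/k; limit comparison with the harmonic series gives divergence.
Endpoint x = -49/12: an alternating series whose terms decrease to 0 in absolute value, so it converges by the Leibniz criterion.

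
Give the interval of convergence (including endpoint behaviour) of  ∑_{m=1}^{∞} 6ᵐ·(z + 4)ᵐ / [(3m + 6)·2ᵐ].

[-13/3, -11/3)

Ratio test: |a_{m+1}/a_m| = [(3m + 6)/(3(m+1) + 6)] · 6/2 → 3 as m → ∞.
Thus R = 1/(3) = 1/3.
Check z = -11/3: comparison with the harmonic series Σ 1/m shows the series diverges.
Endpoint z = -13/3: convergence follows from the alternating series test (terms decrease monotonically to 0).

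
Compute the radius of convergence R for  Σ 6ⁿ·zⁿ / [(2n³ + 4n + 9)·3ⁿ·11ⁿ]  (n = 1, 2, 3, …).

R = 11/2

The ratio of consecutive coefficients is [(2n³ + 4n + 9)/(2(n+1)³ + 4(n+1) + 9)] · 6/(3·11) → 2/11.
The series converges when 2/11 · |z| < 1, giving R = 11/2.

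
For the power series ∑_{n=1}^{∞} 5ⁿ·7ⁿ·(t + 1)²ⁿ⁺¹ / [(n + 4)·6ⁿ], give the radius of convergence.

R = √210/35

Apply the ratio test: |a_{n+1}| / |a_n| = [(n + 4)/((n+1) + 4)] · 5·7/6, which tends to 35/6 as n → ∞.
Writing y = (t + 1)², the series in y has radius 6/35, so |t + 1| < √(6/35) and R = √210/35.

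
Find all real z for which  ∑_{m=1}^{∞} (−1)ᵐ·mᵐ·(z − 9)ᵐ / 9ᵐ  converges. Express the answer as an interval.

By the Cauchy root test, |a_m|^(1/m) = m/9 → ∞.
Since the m-th root of |a_m| is unbounded, the series converges only at z = 9; R = 0.

{9}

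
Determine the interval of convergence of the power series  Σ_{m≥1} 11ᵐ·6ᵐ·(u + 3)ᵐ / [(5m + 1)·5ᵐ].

[-203/66, -193/66)

Ratio test: |a_{m+1}/a_m| = [(5m + 1)/(5(m+1) + 1)] · 11·6/5 → 66/5 as m → ∞.
Hence the series converges for |u + 3| < 1/(66/5) = 5/66, so the radius of convergence is 5/66.
At u = -193/66: the terms are asymptotic to a nonzero constant times 1/m, so the series diverges by limit comparison with Σ 1/m.
Check u = -203/66: the terms alternate in sign and decrease monotonically to 0 in absolute value (size ~ c/m), so the alternating series test gives convergence.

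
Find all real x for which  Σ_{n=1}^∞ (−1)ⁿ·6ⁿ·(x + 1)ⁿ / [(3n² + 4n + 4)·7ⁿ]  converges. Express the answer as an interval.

By the ratio test, |a_{n+1}/a_n| = [(3n² + 4n + 4)/(3(n+1)² + 4(n+1) + 4)] · 6/7 → 6/7.
The series converges when 6/7 · |x + 1| < 1, giving R = 7/6.
Endpoint x = 1/6: the terms are on the order of 1/n², so the series converges absolutely by comparison with the p-series (p = 2 > 1).
Check x = -13/6: the series is dominated by a constant times Σ 1/n², which converges (p = 2 > 1).

[-13/6, 1/6]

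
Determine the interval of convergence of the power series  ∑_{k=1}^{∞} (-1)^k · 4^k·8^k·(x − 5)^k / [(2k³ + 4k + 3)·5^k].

[155/32, 165/32]

Ratio test: |a_{k+1}/a_k| = [(2k³ + 4k + 3)/(2(k+1)³ + 4(k+1) + 3)] · 4·8/5 → 32/5 as k → ∞.
Convergence for |x − 5| · 32/5 < 1, i.e. |x − 5| < 5/32. So R = 5/32.
Endpoint x = 165/32: absolute convergence follows by limit comparison with Σ 1/k³.
Check x = 155/32: the terms are on the order of 1/k³, so the series converges absolutely by comparison with the p-series (p = 3 > 1).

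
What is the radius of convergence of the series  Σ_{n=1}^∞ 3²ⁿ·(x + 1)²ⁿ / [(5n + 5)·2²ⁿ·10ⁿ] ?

Apply the ratio test: |a_{n+1}| / |a_n| = [(5n + 5)/(5(n+1) + 5)] · 9/(4·10), which tends to 9/40 as n → ∞.
Since the exponent of (x + 1) increases by 2 each term, convergence requires |x + 1|² < 40/9, hence R = 2√10/3.

R = 2√10/3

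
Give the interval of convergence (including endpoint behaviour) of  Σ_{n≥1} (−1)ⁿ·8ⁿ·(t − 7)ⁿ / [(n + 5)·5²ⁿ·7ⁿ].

Ratio test: |a_{n+1}/a_n| = [(n + 5)/((n+1) + 5)] · 8/(25·7) → 8/175 as n → ∞.
Thus R = 1/(8/175) = 175/8.
Endpoint t = 231/8: the terms alternate in sign and decrease monotonically to 0 in absolute value (size ~ c/n), so the alternating series test gives convergence.
At t = -119/8: comparison with the harmonic series Σ 1/n shows the series diverges.

(-119/8, 231/8]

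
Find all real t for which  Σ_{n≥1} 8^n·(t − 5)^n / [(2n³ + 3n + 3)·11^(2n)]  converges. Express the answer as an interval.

The ratio of consecutive coefficients is [(2n³ + 3n + 3)/(2(n+1)³ + 3(n+1) + 3)] · 8/121 → 8/121.
The series converges when 8/121 · |t − 5| < 1, giving R = 121/8.
At t = 161/8: the terms are on the order of 1/n³, so the series converges absolutely by comparison with the p-series (p = 3 > 1).
At t = -81/8: absolute convergence follows by limit comparison with Σ 1/n³.

[-81/8, 161/8]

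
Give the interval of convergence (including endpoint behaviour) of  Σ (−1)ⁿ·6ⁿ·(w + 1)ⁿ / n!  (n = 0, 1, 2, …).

The ratio of consecutive coefficients is 6 · 1/(n+1) → 0.
The ratio tends to 0 regardless of w, hence R = ∞.

(−∞, ∞)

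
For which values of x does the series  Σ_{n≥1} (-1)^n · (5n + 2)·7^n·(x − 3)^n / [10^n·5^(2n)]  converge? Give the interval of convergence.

By the ratio test, |a_{n+1}/a_n| = [(5(n+1) + 2)/(5n + 2)] · 7/(10·25) → 7/250.
The series converges when 7/250 · |x − 3| < 1, giving R = 250/7.
When x = 271/7, the n-th term does not approach 0; divergence by the term test.
Check x = -229/7: the terms do not tend to 0, so the series diverges.

(-229/7, 271/7)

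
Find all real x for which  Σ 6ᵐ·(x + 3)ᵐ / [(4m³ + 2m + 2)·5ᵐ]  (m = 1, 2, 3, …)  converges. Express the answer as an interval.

[-23/6, -13/6]

By the ratio test, |a_{m+1}/a_m| = [(4m³ + 2m + 2)/(4(m+1)³ + 2(m+1) + 2)] · 6/5 → 6/5.
Convergence for |x + 3| · 6/5 < 1, i.e. |x + 3| < 5/6. So R = 5/6.
Check x = -13/6: the terms are on the order of 1/m³, so the series converges absolutely by comparison with the p-series (p = 3 > 1).
At x = -23/6: absolute convergence follows by limit comparison with Σ 1/m³.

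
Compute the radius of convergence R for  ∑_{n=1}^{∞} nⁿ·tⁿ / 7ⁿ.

Applying the root test, |a_n|^(1/n) = n/7 → ∞.
The root grows without bound, so R = 0 (convergence only at t = 0).

R = 0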